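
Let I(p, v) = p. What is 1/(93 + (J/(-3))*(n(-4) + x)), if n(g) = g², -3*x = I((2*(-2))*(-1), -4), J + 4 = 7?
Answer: 3/235 ≈ 0.012766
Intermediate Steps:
J = 3 (J = -4 + 7 = 3)
x = -4/3 (x = -2*(-2)*(-1)/3 = -(-4)*(-1)/3 = -⅓*4 = -4/3 ≈ -1.3333)
1/(93 + (J/(-3))*(n(-4) + x)) = 1/(93 + (3/(-3))*((-4)² - 4/3)) = 1/(93 + (3*(-⅓))*(16 - 4/3)) = 1/(93 - 1*44/3) = 1/(93 - 44/3) = 1/(235/3) = 3/235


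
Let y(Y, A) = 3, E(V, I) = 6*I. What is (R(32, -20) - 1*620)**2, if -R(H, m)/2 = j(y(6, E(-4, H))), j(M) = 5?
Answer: 396900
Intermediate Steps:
R(H, m) = -10 (R(H, m) = -2*5 = -10)
(R(32, -20) - 1*620)**2 = (-10 - 1*620)**2 = (-10 - 620)**2 = (-630)**2 = 396900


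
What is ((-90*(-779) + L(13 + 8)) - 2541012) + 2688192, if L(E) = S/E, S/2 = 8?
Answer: 4563106/21 ≈ 2.1729e+5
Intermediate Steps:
S = 16 (S = 2*8 = 16)
L(E) = 16/E
((-90*(-779) + L(13 + 8)) - 2541012) + 2688192 = ((-90*(-779) + 16/(13 + 8)) - 2541012) + 2688192 = ((70110 + 16/21) - 2541012) + 2688192 = (1472326/21 - 2541012) + 2688192 = -51888926/21 + 2688192 = 4563106/21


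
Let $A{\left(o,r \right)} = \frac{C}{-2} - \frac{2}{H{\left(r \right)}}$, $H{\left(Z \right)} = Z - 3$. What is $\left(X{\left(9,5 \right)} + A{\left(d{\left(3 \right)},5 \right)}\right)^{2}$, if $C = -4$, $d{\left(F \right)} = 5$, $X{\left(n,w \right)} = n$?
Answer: $100$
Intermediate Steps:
$H{\left(Z \right)} = -3 + Z$
$A{\left(o,r \right)} = 2 - \frac{2}{-3 + r}$ ($A{\left(o,r \right)} = - \frac{4}{-2} - \frac{2}{-3 + r} = \left(-4\right) \left(- \frac{1}{2}\right) - \frac{2}{-3 + r} = 2 - \frac{2}{-3 + r}$)
$\left(X{\left(9,5 \right)} + A{\left(d{\left(3 \right)},5 \right)}\right)^{2} = \left(9 + \frac{2 \left(-4 + 5\right)}{-3 + 5}\right)^{2} = \left(9 + 2 \cdot \frac{1}{2} \cdot 1\right)^{2} = \left(9 + 1\right)^{2} = 10^{2} = 100$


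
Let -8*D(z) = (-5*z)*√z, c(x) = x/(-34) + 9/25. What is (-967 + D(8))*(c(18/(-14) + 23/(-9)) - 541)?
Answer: 13995014837/26775 - 28945222*√2/5355 ≈ 5.1505e+5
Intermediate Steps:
c(x) = 9/25 - x/34 (c(x) = x*(-1/34) + 9*(1/25) = -x/34 + 9/25 = 9/25 - x/34)
D(z) = 5*z^(3/2)/8 (D(z) = -(-5*z)*√z/8 = -(-5)*z^(3/2)/8 = 5*z^(3/2)/8)
(-967 + D(8))*(c(18/(-14) + 23/(-9)) - 541) = (-967 + 5*8^(3/2)/8)*((9/25 - (18/(-14) + 23/(-9))/34) - 541) = (-967 + 5*(16*√2)/8)*((9/25 - (18*(-1/14) + 23*(-⅑))/34) - 541) = (-967 + 10*√2)*((9/25 - (-9/7 - 23/9)/34) - 541) = (-967 + 10*√2)*((9/25 - 1/34*(-242/63)) - 541) = (-967 + 10*√2)*((9/25 + 121/1071) - 541) = (-967 + 10*√2)*(12664/26775 - 541) = (-967 + 10*√2)*(-14472611/26775) = 13995014837/26775 - 28945222*√2/5355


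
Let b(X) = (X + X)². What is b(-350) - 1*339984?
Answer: 150016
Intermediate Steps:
b(X) = 4*X² (b(X) = (2*X)² = 4*X²)
b(-350) - 1*339984 = 4*(-350)² - 1*339984 = 4*122500 - 339984 = 490000 - 339984 = 150016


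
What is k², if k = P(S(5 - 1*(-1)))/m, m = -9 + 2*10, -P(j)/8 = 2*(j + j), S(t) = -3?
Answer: 9216/121 ≈ 76.165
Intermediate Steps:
P(j) = -32*j (P(j) = -16*(j + j) = -16*2*j = -32*j)
m = 11 (m = -9 + 20 = 11)
k = 96/11 (k = -32*(-3)/11 = 96*(1/11) = 96/11 ≈ 8.7273)
k² = (96/11)² = 9216/121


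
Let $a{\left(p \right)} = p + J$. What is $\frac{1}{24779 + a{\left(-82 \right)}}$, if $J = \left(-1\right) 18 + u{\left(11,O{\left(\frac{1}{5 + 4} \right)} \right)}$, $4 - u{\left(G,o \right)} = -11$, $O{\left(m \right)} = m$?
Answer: $\frac{1}{24694} \approx 4.0496 \cdot 10^{-5}$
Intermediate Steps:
$u{\left(G,o \right)} = 15$ ($u{\left(G,o \right)} = 4 - -11 = 4 + 11 = 15$)
$J = -3$ ($J = \left(-1\right) 18 + 15 = -18 + 15 = -3$)
$a{\left(p \right)} = -3 + p$ ($a{\left(p \right)} = p - 3 = -3 + p$)
$\frac{1}{24779 + a{\left(-82 \right)}} = \frac{1}{24779 - 85} = \frac{1}{24694}$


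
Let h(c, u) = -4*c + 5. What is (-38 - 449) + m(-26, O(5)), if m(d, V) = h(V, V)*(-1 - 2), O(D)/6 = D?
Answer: -142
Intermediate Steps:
h(c, u) = 5 - 4*c
O(D) = 6*D
m(d, V) = -15 + 12*V (m(d, V) = (5 - 4*V)*(-1 - 2) = (5 - 4*V)*(-3) = -15 + 12*V)
(-38 - 449) + m(-26, O(5)) = (-38 - 449) + (-15 + 12*(6*5)) = -487 + (-15 + 12*30) = -487 + (-15 + 360) = -487 + 345 = -142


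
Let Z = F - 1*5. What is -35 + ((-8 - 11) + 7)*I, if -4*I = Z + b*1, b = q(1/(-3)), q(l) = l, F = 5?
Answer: -36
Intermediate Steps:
b = -⅓ (b = 1/(-3) = 1*(-⅓) = -⅓ ≈ -0.33333)
Z = 0 (Z = 5 - 1*5 = 5 - 5 = 0)
I = 1/12 (I = -(0 - ⅓*1)/4 = -(0 - ⅓)/4 = -¼*(-⅓) = 1/12 ≈ 0.083333)
-35 + ((-8 - 11) + 7)*I = -35 + ((-8 - 11) + 7)*(1/12) = -35 + (-19 + 7)*(1/12) = -35 - 12*1/12 = -35 - 1 = -36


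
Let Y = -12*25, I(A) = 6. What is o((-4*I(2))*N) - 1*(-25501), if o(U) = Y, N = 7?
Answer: 25201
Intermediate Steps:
Y = -300
o(U) = -300
o((-4*I(2))*N) - 1*(-25501) = -300 - 1*(-25501) = -300 + 25501 = 25201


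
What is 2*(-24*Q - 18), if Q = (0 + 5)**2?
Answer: -1236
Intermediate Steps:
Q = 25 (Q = 5**2 = 25)
2*(-24*Q - 18) = 2*(-24*25 - 18) = 2*(-600 - 18) = 2*(-618) = -1236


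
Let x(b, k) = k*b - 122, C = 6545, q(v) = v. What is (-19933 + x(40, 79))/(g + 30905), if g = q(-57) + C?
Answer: -16895/37393 ≈ -0.45182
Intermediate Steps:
g = 6488 (g = -57 + 6545 = 6488)
x(b, k) = -122 + b*k (x(b, k) = b*k - 122 = -122 + b*k)
(-19933 + x(40, 79))/(g + 30905) = (-19933 + (-122 + 40*79))/(6488 + 30905) = (-19933 + (-122 + 3160))/37393 = (-19933 + 3038)*(1/37393) = -16895*1/37393 = -16895/37393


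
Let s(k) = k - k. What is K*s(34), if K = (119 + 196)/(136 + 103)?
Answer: 0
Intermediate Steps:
s(k) = 0
K = 315/239 ≈ 1.3180
K*s(34) = (315/239)*0 = 0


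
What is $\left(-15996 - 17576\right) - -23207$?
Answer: $-10365$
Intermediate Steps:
$\left(-15996 - 17576\right) - -23207 = \left(-15996 - 17576\right) + 23207 = -33572 + 23207 = -10365$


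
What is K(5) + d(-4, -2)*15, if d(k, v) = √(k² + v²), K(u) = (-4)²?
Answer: 16 + 30*√5 ≈ 83.082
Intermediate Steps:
K(u) = 16
K(5) + d(-4, -2)*15 = 16 + √((-4)² + (-2)²)*15 = 16 + √(16 + 4)*15 = 16 + √20*15 = 16 + (2*√5)*15 = 16 + 30*√5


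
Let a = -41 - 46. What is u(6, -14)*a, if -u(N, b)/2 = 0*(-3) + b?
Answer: -2436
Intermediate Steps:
a = -87
u(N, b) = -2*b (u(N, b) = -2*(0*(-3) + b) = -2*(0 + b) = -2*b)
u(6, -14)*a = -2*(-14)*(-87) = 28*(-87) = -2436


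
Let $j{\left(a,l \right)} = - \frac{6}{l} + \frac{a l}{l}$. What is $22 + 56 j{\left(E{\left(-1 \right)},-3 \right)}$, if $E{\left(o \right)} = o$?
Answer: $78$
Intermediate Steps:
$j{\left(a,l \right)} = a - \frac{6}{l}$ ($j{\left(a,l \right)} = - \frac{6}{l} + a = a - \frac{6}{l}$)
$22 + 56 j{\left(E{\left(-1 \right)},-3 \right)} = 22 + 56 \left(-1 - \frac{6}{-3}\right) = 22 + 56 \left(-1 - -2\right) = 22 + 56 \left(-1 + 2\right) = 22 + 56 \cdot 1 = 22 + 56 = 78$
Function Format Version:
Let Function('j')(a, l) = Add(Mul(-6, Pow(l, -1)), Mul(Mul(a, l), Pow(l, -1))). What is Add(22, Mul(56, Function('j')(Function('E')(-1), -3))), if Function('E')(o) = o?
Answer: 78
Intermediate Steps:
Function('j')(a, l) = Add(a, Mul(-6, Pow(l, -1))) (Function('j')(a, l) = Add(Mul(-6, Pow(l, -1)), a) = Add(a, Mul(-6, Pow(l, -1))))
Add(22, Mul(56, Function('j')(Function('E')(-1), -3))) = Add(22, Mul(56, Add(-1, Mul(-6, Pow(-3, -1))))) = Add(22, Mul(56, Add(-1, Mul(-6, Rational(-1, 3))))) = Add(22, Mul(56, Add(-1, 2))) = Add(22, Mul(56, 1)) = Add(22, 56) = 78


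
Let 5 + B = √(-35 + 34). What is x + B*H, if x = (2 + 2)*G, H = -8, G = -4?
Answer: 24 - 8*I ≈ 24.0 - 8.0*I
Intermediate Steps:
B = -5 + I (B = -5 + √(-35 + 34) = -5 + √(-1) = -5 + I ≈ -5.0 + 1.0*I)
x = -16 (x = (2 + 2)*(-4) = 4*(-4) = -16)
x + B*H = -16 + (-5 + I)*(-8) = -16 + (40 - 8*I) = 24 - 8*I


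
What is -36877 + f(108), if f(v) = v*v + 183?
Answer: -25030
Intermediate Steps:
f(v) = 183 + v**2 (f(v) = v**2 + 183 = 183 + v**2)
-36877 + f(108) = -36877 + (183 + 108**2) = -36877 + (183 + 11664) = -36877 + 11847 = -25030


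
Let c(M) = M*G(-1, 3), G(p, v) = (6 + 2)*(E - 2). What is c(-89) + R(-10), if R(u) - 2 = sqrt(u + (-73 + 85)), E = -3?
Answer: 3562 + sqrt(2) ≈ 3563.4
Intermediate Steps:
R(u) = 2 + sqrt(12 + u) (R(u) = 2 + sqrt(u + (-73 + 85)) = 2 + sqrt(u + 12) = 2 + sqrt(12 + u))
G(p, v) = -40 (G(p, v) = (6 + 2)*(-3 - 2) = 8*(-5) = -40)
c(M) = -40*M (c(M) = M*(-40) = -40*M)
c(-89) + R(-10) = -40*(-89) + (2 + sqrt(12 - 10)) = 3560 + (2 + sqrt(2)) = 3562 + sqrt(2)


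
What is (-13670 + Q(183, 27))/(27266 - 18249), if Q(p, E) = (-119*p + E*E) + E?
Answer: -34691/9017 ≈ -3.8473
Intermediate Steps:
Q(p, E) = E + E² - 119*p (Q(p, E) = (-119*p + E²) + E = (E² - 119*p) + E = E + E² - 119*p)
(-13670 + Q(183, 27))/(27266 - 18249) = (-13670 + (27 + 27² - 119*183))/(27266 - 18249) = (-13670 + (27 + 729 - 21777))/9017 = (-13670 - 21021)*(1/9017) = -34691*1/9017 = -34691/9017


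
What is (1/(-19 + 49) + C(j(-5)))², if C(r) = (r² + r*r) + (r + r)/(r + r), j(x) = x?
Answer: 2343961/900 ≈ 2604.4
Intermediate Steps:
C(r) = 1 + 2*r² (C(r) = (r² + r²) + (2*r)/((2*r)) = 2*r² + (2*r)*(1/(2*r)) = 2*r² + 1 = 1 + 2*r²)
(1/(-19 + 49) + C(j(-5)))² = (1/(-19 + 49) + (1 + 2*(-5)²))² = (1/30 + (1 + 2*25))² = (1/30 + (1 + 50))² = (1/30 + 51)² = (1531/30)² = 2343961/900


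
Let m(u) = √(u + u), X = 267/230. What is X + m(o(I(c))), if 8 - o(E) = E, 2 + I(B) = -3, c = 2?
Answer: 267/230 + √26 ≈ 6.2599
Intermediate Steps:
I(B) = -5 (I(B) = -2 - 3 = -5)
o(E) = 8 - E
X = 267/230 (X = 267*(1/230) = 267/230 ≈ 1.1609)
m(u) = √2*√u (m(u) = √(2*u) = √2*√u)
X + m(o(I(c))) = 267/230 + √2*√(8 - 1*(-5)) = 267/230 + √2*√(8 + 5) = 267/230 + √2*√13 = 267/230 + √26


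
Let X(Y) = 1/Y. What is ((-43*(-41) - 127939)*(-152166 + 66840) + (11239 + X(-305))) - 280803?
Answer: 3283576262659/305 ≈ 1.0766e+10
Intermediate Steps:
((-43*(-41) - 127939)*(-152166 + 66840) + (11239 + X(-305))) - 280803 = ((-43*(-41) - 127939)*(-152166 + 66840) + (11239 + 1/(-305))) - 280803 = ((1763 - 127939)*(-85326) + (11239 - 1/305)) - 280803 = (-126176*(-85326) + 3427894/305) - 280803 = (10766093376 + 3427894/305) - 280803 = 3283661907574/305 - 280803 = 3283576262659/305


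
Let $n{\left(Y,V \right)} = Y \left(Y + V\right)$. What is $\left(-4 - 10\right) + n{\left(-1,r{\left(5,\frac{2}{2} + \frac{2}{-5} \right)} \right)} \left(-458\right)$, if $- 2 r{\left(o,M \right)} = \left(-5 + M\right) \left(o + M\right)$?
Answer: $\frac{129264}{25} \approx 5170.6$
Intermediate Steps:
$r{\left(o,M \right)} = - \frac{\left(-5 + M\right) \left(M + o\right)}{2}$ ($r{\left(o,M \right)} = - \frac{\left(-5 + M\right) \left(o + M\right)}{2} = - \frac{\left(-5 + M\right) \left(M + o\right)}{2}$)
$n{\left(Y,V \right)} = Y \left(V + Y\right)$
$\left(-4 - 10\right) + n{\left(-1,r{\left(5,\frac{2}{2} + \frac{2}{-5} \right)} \right)} \left(-458\right) = \left(-4 - 10\right) + - (\left(- \frac{\left(\frac{2}{2} + \frac{2}{-5}\right)^{2}}{2} + \frac{5 \left(\frac{2}{2} + \frac{2}{-5}\right)}{2} + \frac{5}{2} \cdot 5 - \frac{1}{2} \left(\frac{2}{2} + \frac{2}{-5}\right) 5\right) - 1) \left(-458\right) = \left(-4 - 10\right) + - (\left(- \frac{\left(2 \cdot \frac{1}{2} + 2 \left(- \frac{1}{5}\right)\right)^{2}}{2} + \frac{5 \left(2 \cdot \frac{1}{2} + 2 \left(- \frac{1}{5}\right)\right)}{2} + \frac{25}{2} - \frac{1}{2} \left(2 \cdot \frac{1}{2} + 2 \left(- \frac{1}{5}\right)\right) 5\right) - 1) \left(-458\right) = -14 + - (\left(- \frac{\left(1 - \frac{2}{5}\right)^{2}}{2} + \frac{5 \left(1 - \frac{2}{5}\right)}{2} + \frac{25}{2} - \frac{1}{2} \left(1 - \frac{2}{5}\right) 5\right) - 1) \left(-458\right) = -14 + - (\left(- \frac{\left(\frac{3}{5}\right)^{2}}{2} + \frac{5}{2} \cdot \frac{3}{5} + \frac{25}{2} - \frac{3}{10} \cdot 5\right) - 1) \left(-458\right) = -14 + - (\left(\left(- \frac{1}{2}\right) \frac{9}{25} + \frac{3}{2} + \frac{25}{2} - \frac{3}{2}\right) - 1) \left(-458\right) = -14 + - (\left(- \frac{9}{50} + \frac{3}{2} + \frac{25}{2} - \frac{3}{2}\right) - 1) \left(-458\right) = -14 + - (\frac{308}{25} - 1) \left(-458\right) = -14 + \left(-1\right) \frac{283}{25} \left(-458\right) = -14 - - \frac{129614}{25} = -14 + \frac{129614}{25} = \frac{129264}{25}$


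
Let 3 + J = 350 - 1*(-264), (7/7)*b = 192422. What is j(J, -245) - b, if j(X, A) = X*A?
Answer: -342117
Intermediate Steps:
b = 192422
J = 611 (J = -3 + (350 - 1*(-264)) = -3 + (350 + 264) = -3 + 614 = 611)
j(X, A) = A*X
j(J, -245) - b = -245*611 - 1*192422 = -149695 - 192422 = -342117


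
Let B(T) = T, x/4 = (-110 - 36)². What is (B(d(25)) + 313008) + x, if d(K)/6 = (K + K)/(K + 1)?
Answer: 5177686/13 ≈ 3.9828e+5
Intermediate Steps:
x = 85264 (x = 4*(-110 - 36)² = 4*(-146)² = 4*21316 = 85264)
d(K) = 12*K/(1 + K) (d(K) = 6*((K + K)/(K + 1)) = 6*((2*K)/(1 + K)) = 6*(2*K/(1 + K)) = 12*K/(1 + K))
(B(d(25)) + 313008) + x = (12*25/(1 + 25) + 313008) + 85264 = (12*25/26 + 313008) + 85264 = (12*25*(1/26) + 313008) + 85264 = (150/13 + 313008) + 85264 = 4069254/13 + 85264 = 5177686/13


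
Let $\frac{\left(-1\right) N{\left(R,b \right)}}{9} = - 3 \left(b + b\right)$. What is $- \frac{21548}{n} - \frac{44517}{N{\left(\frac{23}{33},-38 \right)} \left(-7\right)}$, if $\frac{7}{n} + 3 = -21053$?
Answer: $\frac{16333727987}{252} \approx 6.4816 \cdot 10^{7}$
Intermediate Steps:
$n = - \frac{1}{3008}$ ($n = \frac{7}{-3 - 21053} = \frac{7}{-21056} = 7 \left(- \frac{1}{21056}\right) = - \frac{1}{3008} \approx -0.00033245$)
$N{\left(R,b \right)} = 54 b$ ($N{\left(R,b \right)} = - 9 \left(- 3 \left(b + b\right)\right) = - 9 \left(- 3 \cdot 2 b\right) = - 9 \left(- 6 b\right) = 54 b$)
$- \frac{21548}{n} - \frac{44517}{N{\left(\frac{23}{33},-38 \right)} \left(-7\right)} = - \frac{21548}{- \frac{1}{3008}} - \frac{44517}{54 \left(-38\right) \left(-7\right)} = \left(-21548\right) \left(-3008\right) - \frac{44517}{\left(-2052\right) \left(-7\right)} = 64816384 - \frac{44517}{14364} = 64816384 - \frac{781}{252} = \frac{16333727987}{252}$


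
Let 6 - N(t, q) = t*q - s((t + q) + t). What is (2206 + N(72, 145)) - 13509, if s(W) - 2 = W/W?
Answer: -21734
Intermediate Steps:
s(W) = 3 (s(W) = 2 + W/W = 2 + 1 = 3)
N(t, q) = 9 - q*t (N(t, q) = 6 - (t*q - 1*3) = 6 - (q*t - 3) = 6 - (-3 + q*t) = 6 + (3 - q*t) = 9 - q*t)
(2206 + N(72, 145)) - 13509 = (2206 + (9 - 1*145*72)) - 13509 = (2206 + (9 - 10440)) - 13509 = (2206 - 10431) - 13509 = -8225 - 13509 = -21734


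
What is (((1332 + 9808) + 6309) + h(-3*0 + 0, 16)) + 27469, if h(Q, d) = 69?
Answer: 44987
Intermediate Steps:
(((1332 + 9808) + 6309) + h(-3*0 + 0, 16)) + 27469 = (((1332 + 9808) + 6309) + 69) + 27469 = ((11140 + 6309) + 69) + 27469 = (17449 + 69) + 27469 = 17518 + 27469 = 44987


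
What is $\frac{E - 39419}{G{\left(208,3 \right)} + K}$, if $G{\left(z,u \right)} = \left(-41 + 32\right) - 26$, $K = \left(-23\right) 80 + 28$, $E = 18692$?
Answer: $\frac{20727}{1847} \approx 11.222$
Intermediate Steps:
$K = -1812$ ($K = -1840 + 28 = -1812$)
$G{\left(z,u \right)} = -35$ ($G{\left(z,u \right)} = -9 - 26 = -35$)
$\frac{E - 39419}{G{\left(208,3 \right)} + K} = \frac{18692 - 39419}{-35 - 1812} = - \frac{20727}{-1847} = \left(-20727\right) \left(- \frac{1}{1847}\right) = \frac{20727}{1847}$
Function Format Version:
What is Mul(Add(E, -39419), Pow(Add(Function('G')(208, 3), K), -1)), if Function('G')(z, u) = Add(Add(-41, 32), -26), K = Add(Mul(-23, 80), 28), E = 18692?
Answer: Rational(20727, 1847) ≈ 11.222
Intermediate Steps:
K = -1812 (K = Add(-1840, 28) = -1812)
Function('G')(z, u) = -35 (Function('G')(z, u) = Add(-9, -26) = -35)
Mul(Add(E, -39419), Pow(Add(Function('G')(208, 3), K), -1)) = Mul(Add(18692, -39419), Pow(Add(-35, -1812), -1)) = Mul(-20727, Pow(-1847, -1)) = Mul(-20727, Rational(-1, 1847)) = Rational(20727, 1847)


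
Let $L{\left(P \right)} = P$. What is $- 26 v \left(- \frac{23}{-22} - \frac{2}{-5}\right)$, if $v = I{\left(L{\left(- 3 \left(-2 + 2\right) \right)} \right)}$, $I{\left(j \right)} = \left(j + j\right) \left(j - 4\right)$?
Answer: $0$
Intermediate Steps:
$I{\left(j \right)} = 2 j \left(-4 + j\right)$
$v = 0$ ($v = 2 \left(- 3 \left(-2 + 2\right)\right) \left(-4 - 3 \left(-2 + 2\right)\right) = 2 \left(\left(-3\right) 0\right) \left(-4 - 0\right) = 2 \cdot 0 \left(-4 + 0\right) = 2 \cdot 0 \left(-4\right) = 0$)
$- 26 v \left(- \frac{23}{-22} - \frac{2}{-5}\right) = \left(-26\right) 0 \left(- \frac{23}{-22} - \frac{2}{-5}\right) = 0 \left(\left(-23\right) \left(- \frac{1}{22}\right) - - \frac{2}{5}\right) = 0 \left(\frac{23}{22} + \frac{2}{5}\right) = 0 \cdot \frac{159}{110} = 0$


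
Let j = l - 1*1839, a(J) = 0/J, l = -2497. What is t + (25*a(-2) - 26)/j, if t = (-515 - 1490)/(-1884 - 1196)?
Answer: 13709/20867 ≈ 0.65697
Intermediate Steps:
a(J) = 0
j = -4336 (j = -2497 - 1*1839 = -2497 - 1839 = -4336)
t = 401/616 (t = -2005/(-3080) = -2005*(-1/3080) = 401/616 ≈ 0.65097)
t + (25*a(-2) - 26)/j = 401/616 + (25*0 - 26)/(-4336) = 401/616 + (0 - 26)*(-1/4336) = 401/616 - 26*(-1/4336) = 401/616 + 13/2168 = 13709/20867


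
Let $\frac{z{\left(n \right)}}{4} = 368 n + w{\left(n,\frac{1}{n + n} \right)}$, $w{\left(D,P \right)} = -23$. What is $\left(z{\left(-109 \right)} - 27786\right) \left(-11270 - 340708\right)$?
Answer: $66286608828$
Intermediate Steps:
$z{\left(n \right)} = -92 + 1472 n$ ($z{\left(n \right)} = 4 \left(368 n - 23\right) = 4 \left(-23 + 368 n\right) = -92 + 1472 n$)
$\left(z{\left(-109 \right)} - 27786\right) \left(-11270 - 340708\right) = \left(\left(-92 + 1472 \left(-109\right)\right) - 27786\right) \left(-11270 - 340708\right) = \left(\left(-92 - 160448\right) - 27786\right) \left(-351978\right) = \left(-160540 - 27786\right) \left(-351978\right) = \left(-188326\right) \left(-351978\right) = 66286608828$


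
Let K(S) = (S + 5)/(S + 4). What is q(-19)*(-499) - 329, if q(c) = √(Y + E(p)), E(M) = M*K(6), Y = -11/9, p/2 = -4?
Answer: -329 - 499*I*√2255/15 ≈ -329.0 - 1579.7*I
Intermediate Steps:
K(S) = (5 + S)/(4 + S)
p = -8 (p = 2*(-4) = -8)
Y = -11/9 (Y = -11*⅑ = -11/9 ≈ -1.2222)
E(M) = 11*M/10 (E(M) = M*((5 + 6)/(4 + 6)) = M*(11/10) = 11*M/10)
q(c) = I*√2255/15 (q(c) = √(-11/9 + (11/10)*(-8)) = √(-11/9 - 44/5) = √(-451/45) = I*√2255/15)
q(-19)*(-499) - 329 = (I*√2255/15)*(-499) - 329 = -499*I*√2255/15 - 329 = -329 - 499*I*√2255/15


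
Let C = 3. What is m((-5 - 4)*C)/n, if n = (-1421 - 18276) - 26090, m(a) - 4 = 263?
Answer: -267/45787 ≈ -0.0058313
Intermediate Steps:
m(a) = 267 (m(a) = 4 + 263 = 267)
n = -45787 (n = -19697 - 26090 = -45787)
m((-5 - 4)*C)/n = 267/(-45787) = 267*(-1/45787) = -267/45787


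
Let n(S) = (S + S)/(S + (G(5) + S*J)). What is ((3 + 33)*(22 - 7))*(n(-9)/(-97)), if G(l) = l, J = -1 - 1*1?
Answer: 4860/679 ≈ 7.1576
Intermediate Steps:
J = -2 (J = -1 - 1 = -2)
n(S) = 2*S/(5 - S) (n(S) = (S + S)/(S + (5 + S*(-2))) = (2*S)/(S + (5 - 2*S)) = (2*S)/(5 - S) = 2*S/(5 - S))
((3 + 33)*(22 - 7))*(n(-9)/(-97)) = ((3 + 33)*(22 - 7))*((2*(-9)/(5 - 1*(-9)))/(-97)) = (36*15)*((2*(-9)/(5 + 9))*(-1/97)) = 540*((2*(-9)/14)*(-1/97)) = 540*((2*(-9)*(1/14))*(-1/97)) = 540*(-9/7*(-1/97)) = 540*(9/679) = 4860/679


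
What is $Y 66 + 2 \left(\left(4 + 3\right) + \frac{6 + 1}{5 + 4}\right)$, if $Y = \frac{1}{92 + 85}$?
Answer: $\frac{8458}{531} \approx 15.928$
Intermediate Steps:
$Y = \frac{1}{177} \approx 0.0056497$
$Y 66 + 2 \left(\left(4 + 3\right) + \frac{6 + 1}{5 + 4}\right) = \frac{1}{177} \cdot 66 + 2 \left(\left(4 + 3\right) + \frac{6 + 1}{5 + 4}\right) = \frac{22}{59} + 2 \left(7 + \frac{7}{9}\right) = \frac{22}{59} + 2 \cdot \frac{70}{9} = \frac{22}{59} + \frac{140}{9} = \frac{8458}{531}$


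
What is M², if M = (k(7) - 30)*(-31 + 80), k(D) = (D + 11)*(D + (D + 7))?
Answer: 290770704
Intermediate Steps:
k(D) = (7 + 2*D)*(11 + D) (k(D) = (11 + D)*(D + (7 + D)) = (11 + D)*(7 + 2*D) = (7 + 2*D)*(11 + D))
M = 17052 (M = ((77 + 2*7² + 29*7) - 30)*(-31 + 80) = ((77 + 2*49 + 203) - 30)*49 = ((77 + 98 + 203) - 30)*49 = (378 - 30)*49 = 348*49 = 17052)
M² = 17052² = 290770704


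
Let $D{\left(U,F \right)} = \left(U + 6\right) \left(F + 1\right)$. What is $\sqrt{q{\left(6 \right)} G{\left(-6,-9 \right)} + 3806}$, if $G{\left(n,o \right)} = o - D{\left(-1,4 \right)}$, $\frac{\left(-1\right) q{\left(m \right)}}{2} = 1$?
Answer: $\sqrt{3874} \approx 62.241$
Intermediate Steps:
$D{\left(U,F \right)} = \left(1 + F\right) \left(6 + U\right)$ ($D{\left(U,F \right)} = \left(6 + U\right) \left(1 + F\right) = \left(1 + F\right) \left(6 + U\right)$)
$q{\left(m \right)} = -2$ ($q{\left(m \right)} = \left(-2\right) 1 = -2$)
$G{\left(n,o \right)} = -25 + o$ ($G{\left(n,o \right)} = o - \left(6 - 1 + 6 \cdot 4 + 4 \left(-1\right)\right) = o - \left(6 - 1 + 24 - 4\right) = o - 25 = -25 + o$)
$\sqrt{q{\left(6 \right)} G{\left(-6,-9 \right)} + 3806} = \sqrt{- 2 \left(-25 - 9\right) + 3806} = \sqrt{\left(-2\right) \left(-34\right) + 3806} = \sqrt{68 + 3806} = \sqrt{3874}$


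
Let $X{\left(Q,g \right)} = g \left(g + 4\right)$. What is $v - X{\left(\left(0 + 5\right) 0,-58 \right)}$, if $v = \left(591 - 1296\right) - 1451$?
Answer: $-5288$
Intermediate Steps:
$v = -2156$ ($v = -705 - 1451 = -2156$)
$X{\left(Q,g \right)} = g \left(4 + g\right)$
$v - X{\left(\left(0 + 5\right) 0,-58 \right)} = -2156 - - 58 \left(4 - 58\right) = -2156 - \left(-58\right) \left(-54\right) = -2156 - 3132 = -5288$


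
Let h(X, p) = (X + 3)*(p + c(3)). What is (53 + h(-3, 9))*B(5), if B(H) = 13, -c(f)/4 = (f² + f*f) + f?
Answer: 689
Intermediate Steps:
c(f) = -8*f² - 4*f (c(f) = -4*((f² + f*f) + f) = -4*((f² + f²) + f) = -4*(2*f² + f) = -4*(f + 2*f²) = -8*f² - 4*f)
h(X, p) = (-84 + p)*(3 + X) (h(X, p) = (X + 3)*(p - 4*3*(1 + 2*3)) = (3 + X)*(p - 4*3*(1 + 6)) = (3 + X)*(p - 4*3*7) = (3 + X)*(p - 84) = (3 + X)*(-84 + p) = (-84 + p)*(3 + X))
(53 + h(-3, 9))*B(5) = (53 + (-252 - 84*(-3) + 3*9 - 3*9))*13 = (53 + (-252 + 252 + 27 - 27))*13 = (53 + 0)*13 = 53*13 = 689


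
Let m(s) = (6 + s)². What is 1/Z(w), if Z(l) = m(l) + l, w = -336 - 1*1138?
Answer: 1/2153550 ≈ 4.6435e-7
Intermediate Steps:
w = -1474 (w = -336 - 1138 = -1474)
Z(l) = l + (6 + l)² (Z(l) = (6 + l)² + l = l + (6 + l)²)
1/Z(w) = 1/(-1474 + (6 - 1474)²) = 1/(-1474 + (-1468)²) = 1/(-1474 + 2155024) = 1/2153550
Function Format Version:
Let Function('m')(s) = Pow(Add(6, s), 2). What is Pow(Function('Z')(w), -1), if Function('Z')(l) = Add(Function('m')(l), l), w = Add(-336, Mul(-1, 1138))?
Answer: Rational(1, 2153550) ≈ 4.6435e-7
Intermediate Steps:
w = -1474 (w = Add(-336, -1138) = -1474)
Function('Z')(l) = Add(l, Pow(Add(6, l), 2)) (Function('Z')(l) = Add(Pow(Add(6, l), 2), l) = Add(l, Pow(Add(6, l), 2)))
Pow(Function('Z')(w), -1) = Pow(Add(-1474, Pow(Add(6, -1474), 2)), -1) = Pow(Add(-1474, Pow(-1468, 2)), -1) = Pow(Add(-1474, 2155024), -1) = Pow(2153550, -1) = Rational(1, 2153550)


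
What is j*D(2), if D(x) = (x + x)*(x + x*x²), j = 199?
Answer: 7960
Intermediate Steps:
D(x) = 2*x*(x + x³) (D(x) = (2*x)*(x + x³) = 2*x*(x + x³))
j*D(2) = 199*(2*2²*(1 + 2²)) = 199*(2*4*(1 + 4)) = 199*(2*4*5) = 199*40 = 7960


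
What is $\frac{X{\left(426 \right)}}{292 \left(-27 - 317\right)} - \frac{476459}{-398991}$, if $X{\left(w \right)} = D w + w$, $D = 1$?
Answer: $\frac{11879853325}{10019461992} \approx 1.1857$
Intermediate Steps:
$X{\left(w \right)} = 2 w$ ($X{\left(w \right)} = 1 w + w = w + w = 2 w$)
$\frac{X{\left(426 \right)}}{292 \left(-27 - 317\right)} - \frac{476459}{-398991} = \frac{2 \cdot 426}{292 \left(-27 - 317\right)} - \frac{476459}{-398991} = \frac{852}{292 \left(-344\right)} - - \frac{476459}{398991} = \frac{852}{-100448} + \frac{476459}{398991} = 852 \left(- \frac{1}{100448}\right) + \frac{476459}{398991} = - \frac{213}{25112} + \frac{476459}{398991} = \frac{11879853325}{10019461992}$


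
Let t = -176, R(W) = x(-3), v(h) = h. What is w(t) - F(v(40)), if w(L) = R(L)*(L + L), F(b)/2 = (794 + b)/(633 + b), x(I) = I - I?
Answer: -1668/673 ≈ -2.4785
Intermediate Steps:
x(I) = 0
R(W) = 0
F(b) = 2*(794 + b)/(633 + b) (F(b) = 2*((794 + b)/(633 + b)) = 2*(794 + b)/(633 + b))
w(L) = 0 (w(L) = 0*(L + L) = 0*(2*L) = 0)
w(t) - F(v(40)) = 0 - 2*(794 + 40)/(633 + 40) = 0 - 2*834/673 = 0 - 1*1668/673 = 0 - 1668/673 = -1668/673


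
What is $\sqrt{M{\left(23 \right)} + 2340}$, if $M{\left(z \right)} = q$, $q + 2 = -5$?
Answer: $\sqrt{2333} \approx 48.301$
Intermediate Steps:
$q = -7$ ($q = -2 - 5 = -7$)
$M{\left(z \right)} = -7$
$\sqrt{M{\left(23 \right)} + 2340} = \sqrt{-7 + 2340} = \sqrt{2333}$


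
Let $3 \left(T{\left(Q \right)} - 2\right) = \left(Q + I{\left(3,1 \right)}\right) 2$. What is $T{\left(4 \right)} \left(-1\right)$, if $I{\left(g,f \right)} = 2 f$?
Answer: $-6$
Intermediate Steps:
$T{\left(Q \right)} = \frac{10}{3} + \frac{2 Q}{3}$ ($T{\left(Q \right)} = 2 + \frac{\left(Q + 2 \cdot 1\right) 2}{3} = 2 + \frac{\left(Q + 2\right) 2}{3} = 2 + \frac{\left(2 + Q\right) 2}{3} = 2 + \frac{4 + 2 Q}{3} = 2 + \left(\frac{4}{3} + \frac{2 Q}{3}\right) = \frac{10}{3} + \frac{2 Q}{3}$)
$T{\left(4 \right)} \left(-1\right) = \left(\frac{10}{3} + \frac{2}{3} \cdot 4\right) \left(-1\right) = \left(\frac{10}{3} + \frac{8}{3}\right) \left(-1\right) = 6 \left(-1\right) = -6$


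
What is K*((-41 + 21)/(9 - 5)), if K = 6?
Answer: -30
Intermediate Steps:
K*((-41 + 21)/(9 - 5)) = 6*((-41 + 21)/(9 - 5)) = 6*(-20/4) = 6*(-20*¼) = 6*(-5) = -30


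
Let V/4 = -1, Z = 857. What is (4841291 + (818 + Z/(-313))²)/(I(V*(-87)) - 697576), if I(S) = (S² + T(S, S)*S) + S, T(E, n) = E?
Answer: -134852934827/11144463595 ≈ -12.100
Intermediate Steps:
V = -4 (V = 4*(-1) = -4)
I(S) = S + 2*S² (I(S) = (S² + S*S) + S = (S² + S²) + S = 2*S² + S = S + 2*S²)
(4841291 + (818 + Z/(-313))²)/(I(V*(-87)) - 697576) = (4841291 + (818 + 857/(-313))²)/((-4*(-87))*(1 + 2*(-4*(-87))) - 697576) = (4841291 + (818 + 857*(-1/313))²)/(348*(1 + 2*348) - 697576) = (4841291 + (818 - 857/313)²)/(348*(1 + 696) - 697576) = (4841291 + (255177/313)²)/(348*697 - 697576) = (4841291 + 65115301329/97969)/(242556 - 697576) = (539411739308/97969)/(-455020) = (539411739308/97969)*(-1/455020) = -134852934827/11144463595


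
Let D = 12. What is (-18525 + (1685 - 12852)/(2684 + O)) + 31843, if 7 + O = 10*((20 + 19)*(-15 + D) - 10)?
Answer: 18727259/1407 ≈ 13310.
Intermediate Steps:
O = -1277 (O = -7 + 10*((20 + 19)*(-15 + 12) - 10) = -7 + 10*(39*(-3) - 10) = -7 + 10*(-117 - 10) = -7 + 10*(-127) = -7 - 1270 = -1277)
(-18525 + (1685 - 12852)/(2684 + O)) + 31843 = (-18525 + (1685 - 12852)/(2684 - 1277)) + 31843 = (-18525 - 11167/1407) + 31843 = -26075842/1407 + 31843 = 18727259/1407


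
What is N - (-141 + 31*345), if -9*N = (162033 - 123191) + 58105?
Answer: -191933/9 ≈ -21326.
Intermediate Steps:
N = -96947/9 (N = -((162033 - 123191) + 58105)/9 = -(38842 + 58105)/9 = -⅑*96947 = -96947/9 ≈ -10772.)
N - (-141 + 31*345) = -96947/9 - (-141 + 31*345) = -96947/9 - (-141 + 10695) = -96947/9 - 1*10554 = -96947/9 - 10554 = -191933/9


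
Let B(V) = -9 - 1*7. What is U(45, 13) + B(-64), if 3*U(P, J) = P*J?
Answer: 179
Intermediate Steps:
B(V) = -16 (B(V) = -9 - 7 = -16)
U(P, J) = J*P/3 (U(P, J) = (P*J)/3 = (J*P)/3 = J*P/3)
U(45, 13) + B(-64) = (1/3)*13*45 - 16 = 195 - 16 = 179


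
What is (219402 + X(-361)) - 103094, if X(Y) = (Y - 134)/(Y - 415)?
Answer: 90255503/776 ≈ 1.1631e+5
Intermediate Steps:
X(Y) = (-134 + Y)/(-415 + Y)
(219402 + X(-361)) - 103094 = (219402 + (-134 - 361)/(-415 - 361)) - 103094 = (219402 - 495/(-776)) - 103094 = (219402 - 1/776*(-495)) - 103094 = (219402 + 495/776) - 103094 = 170256447/776 - 103094 = 90255503/776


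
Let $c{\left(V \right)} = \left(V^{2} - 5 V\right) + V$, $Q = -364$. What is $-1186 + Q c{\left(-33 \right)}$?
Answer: $-445630$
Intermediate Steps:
$c{\left(V \right)} = V^{2} - 4 V$
$-1186 + Q c{\left(-33 \right)} = -1186 - 364 \left(- 33 \left(-4 - 33\right)\right) = -1186 - 364 \left(\left(-33\right) \left(-37\right)\right) = -1186 - 444444 = -445630$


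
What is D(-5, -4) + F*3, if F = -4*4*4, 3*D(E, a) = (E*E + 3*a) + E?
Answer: -568/3 ≈ -189.33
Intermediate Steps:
D(E, a) = a + E/3 + E²/3 (D(E, a) = ((E*E + 3*a) + E)/3 = ((E² + 3*a) + E)/3 = (E + E² + 3*a)/3 = a + E/3 + E²/3)
F = -64 (F = -16*4 = -64)
D(-5, -4) + F*3 = (-4 + (⅓)*(-5) + (⅓)*(-5)²) - 64*3 = (-4 - 5/3 + (⅓)*25) - 192 = (-4 - 5/3 + 25/3) - 192 = 8/3 - 192 = -568/3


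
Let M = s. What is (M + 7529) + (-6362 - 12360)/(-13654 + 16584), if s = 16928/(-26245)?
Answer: 57842295472/7689785 ≈ 7522.0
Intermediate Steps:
s = -16928/26245 (s = 16928*(-1/26245) = -16928/26245 ≈ -0.64500)
M = -16928/26245 ≈ -0.64500
(M + 7529) + (-6362 - 12360)/(-13654 + 16584) = (-16928/26245 + 7529) + (-6362 - 12360)/(-13654 + 16584) = 197581677/26245 - 18722/2930 = 197581677/26245 - 18722*1/2930 = 197581677/26245 - 9361/1465 = 57842295472/7689785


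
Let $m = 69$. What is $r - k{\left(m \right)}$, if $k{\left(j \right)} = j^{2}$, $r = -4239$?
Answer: $-9000$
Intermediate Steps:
$r - k{\left(m \right)} = -4239 - 69^{2} = -4239 - 4761 = -9000$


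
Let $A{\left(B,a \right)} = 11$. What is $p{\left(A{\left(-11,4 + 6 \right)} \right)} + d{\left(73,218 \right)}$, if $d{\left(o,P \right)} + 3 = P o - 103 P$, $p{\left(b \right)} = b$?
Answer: $-6532$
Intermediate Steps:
$d{\left(o,P \right)} = -3 - 103 P + P o$ ($d{\left(o,P \right)} = -3 + \left(P o - 103 P\right) = -3 + \left(- 103 P + P o\right) = -3 - 103 P + P o$)
$p{\left(A{\left(-11,4 + 6 \right)} \right)} + d{\left(73,218 \right)} = 11 - 6543 = -6532$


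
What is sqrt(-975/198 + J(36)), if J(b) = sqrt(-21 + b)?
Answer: sqrt(-21450 + 4356*sqrt(15))/66 ≈ 1.0253*I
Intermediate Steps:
sqrt(-975/198 + J(36)) = sqrt(-975/198 + sqrt(-21 + 36)) = sqrt(-975*1/198 + sqrt(15)) = sqrt(-325/66 + sqrt(15))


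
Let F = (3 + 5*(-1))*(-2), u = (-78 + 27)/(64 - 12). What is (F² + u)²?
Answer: 609961/2704 ≈ 225.58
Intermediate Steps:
u = -51/52 ≈ -0.98077
F = 4 (F = (3 - 5)*(-2) = -2*(-2) = 4)
(F² + u)² = (4² - 51/52)² = (16 - 51/52)² = (781/52)² = 609961/2704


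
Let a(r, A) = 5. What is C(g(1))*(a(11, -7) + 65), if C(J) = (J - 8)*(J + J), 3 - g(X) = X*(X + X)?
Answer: -980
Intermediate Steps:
g(X) = 3 - 2*X**2 (g(X) = 3 - X*(X + X) = 3 - X*2*X = 3 - 2*X**2)
C(J) = 2*J*(-8 + J) (C(J) = (-8 + J)*(2*J) = 2*J*(-8 + J))
C(g(1))*(a(11, -7) + 65) = (2*(3 - 2*1**2)*(-8 + (3 - 2*1**2)))*(5 + 65) = (2*(3 - 2*1)*(-8 + (3 - 2*1)))*70 = (2*(3 - 2)*(-8 + (3 - 2)))*70 = (2*1*(-8 + 1))*70 = (2*1*(-7))*70 = -14*70 = -980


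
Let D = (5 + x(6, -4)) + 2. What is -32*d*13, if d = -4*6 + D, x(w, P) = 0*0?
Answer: 7072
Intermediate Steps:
x(w, P) = 0
D = 7 (D = (5 + 0) + 2 = 5 + 2 = 7)
d = -17 (d = -4*6 + 7 = -24 + 7 = -17)
-32*d*13 = -32*(-17)*13 = 544*13 = 7072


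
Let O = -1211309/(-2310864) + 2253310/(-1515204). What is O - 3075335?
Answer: -897339563156330297/291785864688 ≈ -3.0753e+6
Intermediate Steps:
O = -280976059817/291785864688 (O = -1211309*(-1/2310864) + 2253310*(-1/1515204) = 1211309/2310864 - 1126655/757602 = -280976059817/291785864688 ≈ -0.96295)
O - 3075335 = -280976059817/291785864688 - 3075335 = -897339563156330297/291785864688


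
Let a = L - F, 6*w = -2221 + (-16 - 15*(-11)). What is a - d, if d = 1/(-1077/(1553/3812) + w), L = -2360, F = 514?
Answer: -40021824861/13925480 ≈ -2874.0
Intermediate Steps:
w = -1036/3 (w = (-2221 + (-16 - 15*(-11)))/6 = (-2221 + (-16 + 165))/6 = (-2221 + 149)/6 = (⅙)*(-2072) = -1036/3 ≈ -345.33)
a = -2874 (a = -2360 - 1*514 = -2360 - 514 = -2874)
d = -4659/13925480 (d = 1/(-1077/(1553/3812) - 1036/3) = 1/(-1077/(1553*(1/3812)) - 1036/3) = 1/(-1077/1553/3812 - 1036/3) = 1/(-1077*3812/1553 - 1036/3) = 1/(-4105524/1553 - 1036/3) = 1/(-13925480/4659) = -4659/13925480 ≈ -0.00033457)
a - d = -2874 - 1*(-4659/13925480) = -2874 + 4659/13925480 = -40021824861/13925480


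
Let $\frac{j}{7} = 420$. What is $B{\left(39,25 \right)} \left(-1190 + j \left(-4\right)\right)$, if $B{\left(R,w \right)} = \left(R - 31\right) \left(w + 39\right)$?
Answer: $-6630400$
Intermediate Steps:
$j = 2940$ ($j = 7 \cdot 420 = 2940$)
$B{\left(R,w \right)} = \left(-31 + R\right) \left(39 + w\right)$
$B{\left(39,25 \right)} \left(-1190 + j \left(-4\right)\right) = \left(-1209 - 775 + 39 \cdot 39 + 39 \cdot 25\right) \left(-1190 + 2940 \left(-4\right)\right) = \left(-1209 - 775 + 1521 + 975\right) \left(-1190 - 11760\right) = 512 \left(-12950\right) = -6630400$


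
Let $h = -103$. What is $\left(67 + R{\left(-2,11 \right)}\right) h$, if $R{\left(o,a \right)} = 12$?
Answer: $-8137$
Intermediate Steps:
$\left(67 + R{\left(-2,11 \right)}\right) h = \left(67 + 12\right) \left(-103\right) = 79 \left(-103\right) = -8137$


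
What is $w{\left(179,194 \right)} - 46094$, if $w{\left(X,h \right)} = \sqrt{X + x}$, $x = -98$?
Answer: $-46085$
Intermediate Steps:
$w{\left(X,h \right)} = \sqrt{-98 + X}$ ($w{\left(X,h \right)} = \sqrt{X - 98} = \sqrt{-98 + X}$)
$w{\left(179,194 \right)} - 46094 = \sqrt{-98 + 179} - 46094 = \sqrt{81} - 46094 = 9 - 46094 = -46085$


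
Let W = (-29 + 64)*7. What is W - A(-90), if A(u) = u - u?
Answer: 245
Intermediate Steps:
A(u) = 0
W = 245 (W = 35*7 = 245)
W - A(-90) = 245 - 1*0 = 245 + 0 = 245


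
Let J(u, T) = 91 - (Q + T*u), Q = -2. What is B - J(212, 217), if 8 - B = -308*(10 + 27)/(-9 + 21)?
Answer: 140606/3 ≈ 46869.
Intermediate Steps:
J(u, T) = 93 - T*u (J(u, T) = 91 - (-2 + T*u) = 91 + (2 - T*u) = 93 - T*u)
B = 2873/3 (B = 8 - (-308)*(10 + 27)/(-9 + 21) = 8 - (-308)*37/12 = 8 - 1*(-2849/3) = 8 + 2849/3 = 2873/3 ≈ 957.67)
B - J(212, 217) = 2873/3 - (93 - 1*217*212) = 2873/3 - (93 - 46004) = 2873/3 - 1*(-45911) = 2873/3 + 45911 = 140606/3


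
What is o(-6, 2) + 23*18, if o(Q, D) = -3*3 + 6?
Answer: 411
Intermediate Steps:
o(Q, D) = -3 (o(Q, D) = -9 + 6 = -3)
o(-6, 2) + 23*18 = -3 + 23*18 = -3 + 414 = 411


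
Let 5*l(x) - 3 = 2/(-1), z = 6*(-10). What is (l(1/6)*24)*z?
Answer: -288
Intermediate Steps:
z = -60
l(x) = 1/5 (l(x) = 3/5 + (2/(-1))/5 = 3/5 + (2*(-1))/5 = 3/5 + (1/5)*(-2) = 3/5 - 2/5 = 1/5)
(l(1/6)*24)*z = ((1/5)*24)*(-60) = (24/5)*(-60) = -288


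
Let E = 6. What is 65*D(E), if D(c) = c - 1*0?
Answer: 390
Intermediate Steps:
D(c) = c (D(c) = c + 0 = c)
65*D(E) = 65*6 = 390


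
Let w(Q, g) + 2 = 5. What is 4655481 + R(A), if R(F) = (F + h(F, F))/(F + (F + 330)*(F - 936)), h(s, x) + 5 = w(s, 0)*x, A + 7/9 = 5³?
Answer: 7315688018037/1571414 ≈ 4.6555e+6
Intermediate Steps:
A = 1118/9 (A = -7/9 + 5³ = -7/9 + 125 = 1118/9 ≈ 124.22)
w(Q, g) = 3 (w(Q, g) = -2 + 5 = 3)
h(s, x) = -5 + 3*x
R(F) = (-5 + 4*F)/(F + (-936 + F)*(330 + F)) (R(F) = (F + (-5 + 3*F))/(F + (F + 330)*(F - 936)) = (-5 + 4*F)/(F + (330 + F)*(-936 + F)) = (-5 + 4*F)/(F + (-936 + F)*(330 + F)))
4655481 + R(A) = 4655481 + (5 - 4*1118/9)/(308880 - (1118/9)² + 605*(1118/9)) = 4655481 + (5 - 4472/9)/(308880 - 1*1249924/81 + 676390/9) = 4655481 - 4427/9/(308880 - 1249924/81 + 676390/9) = 4655481 - 4427/9/(29856866/81) = 4655481 + (81/29856866)*(-4427/9) = 4655481 - 2097/1571414 = 7315688018037/1571414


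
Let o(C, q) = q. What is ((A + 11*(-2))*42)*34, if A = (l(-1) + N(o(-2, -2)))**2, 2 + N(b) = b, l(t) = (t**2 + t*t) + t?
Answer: -18564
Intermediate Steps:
l(t) = t + 2*t**2 (l(t) = (t**2 + t**2) + t = 2*t**2 + t = t + 2*t**2)
N(b) = -2 + b
A = 9 (A = (-(1 + 2*(-1)) + (-2 - 2))**2 = (-(1 - 2) - 4)**2 = (-1*(-1) - 4)**2 = (1 - 4)**2 = (-3)**2 = 9)
((A + 11*(-2))*42)*34 = ((9 + 11*(-2))*42)*34 = ((9 - 22)*42)*34 = -13*42*34 = -546*34 = -18564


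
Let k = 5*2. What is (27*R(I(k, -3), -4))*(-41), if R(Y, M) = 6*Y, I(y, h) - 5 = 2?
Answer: -46494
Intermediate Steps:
k = 10
I(y, h) = 7 (I(y, h) = 5 + 2 = 7)
(27*R(I(k, -3), -4))*(-41) = (27*(6*7))*(-41) = (27*42)*(-41) = 1134*(-41) = -46494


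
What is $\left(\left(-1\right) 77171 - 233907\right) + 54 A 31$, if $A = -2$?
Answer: $-314426$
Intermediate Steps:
$\left(\left(-1\right) 77171 - 233907\right) + 54 A 31 = \left(\left(-1\right) 77171 - 233907\right) + 54 \left(-2\right) 31 = \left(-77171 - 233907\right) - 3348 = -311078 - 3348 = -314426$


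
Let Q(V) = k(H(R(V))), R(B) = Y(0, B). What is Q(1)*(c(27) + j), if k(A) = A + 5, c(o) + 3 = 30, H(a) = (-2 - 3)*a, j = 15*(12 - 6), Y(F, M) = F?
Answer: 585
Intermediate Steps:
j = 90 (j = 15*6 = 90)
R(B) = 0
H(a) = -5*a
c(o) = 27 (c(o) = -3 + 30 = 27)
k(A) = 5 + A
Q(V) = 5 (Q(V) = 5 - 5*0 = 5 + 0 = 5)
Q(1)*(c(27) + j) = 5*(27 + 90) = 5*117 = 585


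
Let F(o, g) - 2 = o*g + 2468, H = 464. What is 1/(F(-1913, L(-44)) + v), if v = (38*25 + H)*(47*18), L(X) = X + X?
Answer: 1/1367058 ≈ 7.3150e-7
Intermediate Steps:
L(X) = 2*X
F(o, g) = 2470 + g*o (F(o, g) = 2 + (o*g + 2468) = 2 + (g*o + 2468) = 2 + (2468 + g*o) = 2470 + g*o)
v = 1196244 (v = (38*25 + 464)*(47*18) = (950 + 464)*846 = 1414*846 = 1196244)
1/(F(-1913, L(-44)) + v) = 1/((2470 + (2*(-44))*(-1913)) + 1196244) = 1/((2470 - 88*(-1913)) + 1196244) = 1/((2470 + 168344) + 1196244) = 1/(170814 + 1196244) = 1/1367058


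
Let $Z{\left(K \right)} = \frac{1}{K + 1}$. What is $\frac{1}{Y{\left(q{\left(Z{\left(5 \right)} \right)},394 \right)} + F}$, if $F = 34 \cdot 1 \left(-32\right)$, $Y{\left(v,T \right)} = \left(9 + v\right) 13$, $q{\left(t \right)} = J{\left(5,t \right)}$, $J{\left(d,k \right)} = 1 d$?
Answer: $- \frac{1}{906} \approx -0.0011038$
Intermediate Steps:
$Z{\left(K \right)} = \frac{1}{1 + K}$
$J{\left(d,k \right)} = d$
$q{\left(t \right)} = 5$
$Y{\left(v,T \right)} = 117 + 13 v$
$F = -1088$ ($F = 34 \left(-32\right) = -1088$)
$\frac{1}{Y{\left(q{\left(Z{\left(5 \right)} \right)},394 \right)} + F} = \frac{1}{\left(117 + 13 \cdot 5\right) - 1088} = \frac{1}{\left(117 + 65\right) - 1088} = \frac{1}{182 - 1088} = \frac{1}{-906} = - \frac{1}{906}$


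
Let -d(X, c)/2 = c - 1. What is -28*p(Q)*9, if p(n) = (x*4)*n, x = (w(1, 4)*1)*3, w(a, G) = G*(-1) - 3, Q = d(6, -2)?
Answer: 127008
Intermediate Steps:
d(X, c) = 2 - 2*c (d(X, c) = -2*(c - 1) = -2*(-1 + c) = 2 - 2*c)
Q = 6 (Q = 2 - 2*(-2) = 2 + 4 = 6)
w(a, G) = -3 - G (w(a, G) = -G - 3 = -3 - G)
x = -21 (x = ((-3 - 1*4)*1)*3 = ((-3 - 4)*1)*3 = -7*1*3 = -7*3 = -21)
p(n) = -84*n (p(n) = (-21*4)*n = -84*n)
-28*p(Q)*9 = -(-2352)*6*9 = -28*(-504)*9 = 14112*9 = 127008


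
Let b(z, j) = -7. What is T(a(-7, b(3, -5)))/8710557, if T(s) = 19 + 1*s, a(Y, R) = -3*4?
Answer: 7/8710557 ≈ 8.0362e-7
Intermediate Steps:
a(Y, R) = -12
T(s) = 19 + s
T(a(-7, b(3, -5)))/8710557 = (19 - 12)/8710557 = 7*(1/8710557) = 7/8710557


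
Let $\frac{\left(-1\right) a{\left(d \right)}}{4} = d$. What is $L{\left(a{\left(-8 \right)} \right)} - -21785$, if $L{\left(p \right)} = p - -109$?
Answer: $21926$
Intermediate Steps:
$a{\left(d \right)} = - 4 d$
$L{\left(p \right)} = 109 + p$ ($L{\left(p \right)} = p + 109 = 109 + p$)
$L{\left(a{\left(-8 \right)} \right)} - -21785 = \left(109 - -32\right) - -21785 = \left(109 + 32\right) + 21785 = 141 + 21785 = 21926$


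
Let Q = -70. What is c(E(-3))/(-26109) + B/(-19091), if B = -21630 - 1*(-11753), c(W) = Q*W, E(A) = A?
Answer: 4977833/9773469 ≈ 0.50932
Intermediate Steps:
c(W) = -70*W
B = -9877 (B = -21630 + 11753 = -9877)
c(E(-3))/(-26109) + B/(-19091) = -70*(-3)/(-26109) - 9877/(-19091) = 210*(-1/26109) - 9877*(-1/19091) = -70/8703 + 581/1123 = 4977833/9773469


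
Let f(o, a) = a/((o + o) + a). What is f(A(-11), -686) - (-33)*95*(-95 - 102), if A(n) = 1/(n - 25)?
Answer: -7626668307/12349 ≈ -6.1759e+5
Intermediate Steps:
A(n) = 1/(-25 + n)
f(o, a) = a/(a + 2*o) (f(o, a) = a/(2*o + a) = a/(a + 2*o))
f(A(-11), -686) - (-33)*95*(-95 - 102) = -686/(-686 + 2/(-25 - 11)) - (-33)*95*(-95 - 102) = -686/(-686 + 2/(-36)) - (-33)*95*(-197) = -686/(-686 + 2*(-1/36)) - (-33)*(-18715) = -686/(-686 - 1/18) - 1*617595 = -686/(-12349/18) - 617595 = -686*(-18/12349) - 617595 = 12348/12349 - 617595 = -7626668307/12349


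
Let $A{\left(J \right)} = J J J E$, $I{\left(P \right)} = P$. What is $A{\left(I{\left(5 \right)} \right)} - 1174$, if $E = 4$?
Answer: $-674$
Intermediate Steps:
$A{\left(J \right)} = 4 J^{3}$ ($A{\left(J \right)} = J J J 4 = J^{2} J 4 = J^{3} \cdot 4 = 4 J^{3}$)
$A{\left(I{\left(5 \right)} \right)} - 1174 = 4 \cdot 5^{3} - 1174 = 4 \cdot 125 - 1174 = 500 - 1174 = -674$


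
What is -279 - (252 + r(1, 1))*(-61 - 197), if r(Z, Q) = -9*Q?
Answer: 62415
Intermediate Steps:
-279 - (252 + r(1, 1))*(-61 - 197) = -279 - (252 - 9*1)*(-61 - 197) = -279 - (252 - 9)*(-258) = -279 - 243*(-258) = -279 - 1*(-62694) = -279 + 62694 = 62415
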